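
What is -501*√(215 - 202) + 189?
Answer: 189 - 501*√13 ≈ -1617.4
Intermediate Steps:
-501*√(215 - 202) + 189 = -501*√13 + 189 = 189 - 501*√13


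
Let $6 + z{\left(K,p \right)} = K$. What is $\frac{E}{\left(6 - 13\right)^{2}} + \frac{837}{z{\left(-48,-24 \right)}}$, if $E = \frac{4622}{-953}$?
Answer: $- \frac{1456851}{93394} \approx -15.599$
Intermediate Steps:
$z{\left(K,p \right)} = -6 + K$
$E = - \frac{4622}{953}$ ($E = 4622 \left(- \frac{1}{953}\right) = - \frac{4622}{953} \approx -4.8499$)
$\frac{E}{\left(6 - 13\right)^{2}} + \frac{837}{z{\left(-48,-24 \right)}} = - \frac{4622}{953 \left(6 - 13\right)^{2}} + \frac{837}{-6 - 48} = - \frac{4622}{953 \left(-7\right)^{2}} + \frac{837}{-54} = - \frac{4622}{953 \cdot 49} + 837 \left(- \frac{1}{54}\right) = \left(- \frac{4622}{953}\right) \frac{1}{49} - \frac{31}{2} = - \frac{4622}{46697} - \frac{31}{2} = - \frac{1456851}{93394}$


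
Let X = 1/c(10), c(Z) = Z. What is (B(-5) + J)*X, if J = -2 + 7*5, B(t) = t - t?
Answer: 33/10 ≈ 3.3000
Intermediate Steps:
B(t) = 0
J = 33 (J = -2 + 35 = 33)
X = ⅒ (X = 1/10 = ⅒ ≈ 0.10000)
(B(-5) + J)*X = (0 + 33)*(⅒) = 33*(⅒) = 33/10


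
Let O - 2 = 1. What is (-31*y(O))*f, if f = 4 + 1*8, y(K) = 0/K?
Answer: 0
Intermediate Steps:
O = 3 (O = 2 + 1 = 3)
y(K) = 0
f = 12 (f = 4 + 8 = 12)
(-31*y(O))*f = -31*0*12 = 0*12 = 0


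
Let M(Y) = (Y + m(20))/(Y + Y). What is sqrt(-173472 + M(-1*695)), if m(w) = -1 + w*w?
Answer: 2*I*sqrt(20947802485)/695 ≈ 416.5*I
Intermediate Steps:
m(w) = -1 + w**2
M(Y) = (399 + Y)/(2*Y) (M(Y) = (Y + (-1 + 20**2))/(Y + Y) = (Y + (-1 + 400))/((2*Y)) = (Y + 399)*(1/(2*Y)) = (399 + Y)*(1/(2*Y)) = (399 + Y)/(2*Y))
sqrt(-173472 + M(-1*695)) = sqrt(-173472 + (399 - 1*695)/(2*((-1*695)))) = sqrt(-173472 + (1/2)*(399 - 695)/(-695)) = sqrt(-173472 + (1/2)*(-1/695)*(-296)) = sqrt(-173472 + 148/695) = sqrt(-120562892/695) = 2*I*sqrt(20947802485)/695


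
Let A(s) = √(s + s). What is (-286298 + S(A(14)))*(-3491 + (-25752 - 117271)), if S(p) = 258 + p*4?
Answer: 41908864560 - 1172112*√7 ≈ 4.1906e+10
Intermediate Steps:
A(s) = √2*√s (A(s) = √(2*s) = √2*√s)
S(p) = 258 + 4*p
(-286298 + S(A(14)))*(-3491 + (-25752 - 117271)) = (-286298 + (258 + 4*(√2*√14)))*(-3491 + (-25752 - 117271)) = (-286298 + (258 + 4*(2*√7)))*(-3491 - 143023) = (-286298 + (258 + 8*√7))*(-146514) = (-286040 + 8*√7)*(-146514) = 41908864560 - 1172112*√7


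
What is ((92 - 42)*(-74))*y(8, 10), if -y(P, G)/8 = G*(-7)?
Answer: -2072000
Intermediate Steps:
y(P, G) = 56*G (y(P, G) = -8*G*(-7) = -(-56)*G = 56*G)
((92 - 42)*(-74))*y(8, 10) = ((92 - 42)*(-74))*(56*10) = (50*(-74))*560 = -3700*560 = -2072000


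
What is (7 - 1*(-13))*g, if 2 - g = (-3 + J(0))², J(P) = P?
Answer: -140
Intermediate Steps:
g = -7 (g = 2 - (-3 + 0)² = 2 - 1*(-3)² = 2 - 1*9 = 2 - 9 = -7)
(7 - 1*(-13))*g = (7 - 1*(-13))*(-7) = (7 + 13)*(-7) = 20*(-7) = -140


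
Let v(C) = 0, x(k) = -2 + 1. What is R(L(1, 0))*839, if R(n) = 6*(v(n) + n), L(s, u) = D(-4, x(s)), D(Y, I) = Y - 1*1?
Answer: -25170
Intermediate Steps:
x(k) = -1
D(Y, I) = -1 + Y (D(Y, I) = Y - 1 = -1 + Y)
L(s, u) = -5 (L(s, u) = -1 - 4 = -5)
R(n) = 6*n (R(n) = 6*(0 + n) = 6*n)
R(L(1, 0))*839 = (6*(-5))*839 = -30*839 = -25170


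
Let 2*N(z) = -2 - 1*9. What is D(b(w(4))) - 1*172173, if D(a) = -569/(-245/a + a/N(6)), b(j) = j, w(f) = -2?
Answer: -465396137/2703 ≈ -1.7218e+5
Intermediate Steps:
N(z) = -11/2 (N(z) = (-2 - 1*9)/2 = (-2 - 9)/2 = (½)*(-11) = -11/2)
D(a) = -569/(-245/a - 2*a/11) (D(a) = -569/(-245/a + a/(-11/2)) = -569/(-245/a + a*(-2/11)) = -569/(-245/a - 2*a/11))
D(b(w(4))) - 1*172173 = 6259*(-2)/(2695 + 2*(-2)²) - 1*172173 = 6259*(-2)/(2695 + 2*4) - 172173 = 6259*(-2)/(2695 + 8) - 172173 = 6259*(-2)/2703 - 172173 = 6259*(-2)*(1/2703) - 172173 = -12518/2703 - 172173 = -465396137/2703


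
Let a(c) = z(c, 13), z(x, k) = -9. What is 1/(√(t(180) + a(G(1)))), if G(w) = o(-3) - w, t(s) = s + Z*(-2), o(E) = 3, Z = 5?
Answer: √161/161 ≈ 0.078811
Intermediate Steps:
t(s) = -10 + s (t(s) = s + 5*(-2) = s - 10 = -10 + s)
G(w) = 3 - w
a(c) = -9
1/(√(t(180) + a(G(1)))) = 1/(√((-10 + 180) - 9)) = 1/(√(170 - 9)) = 1/(√161) = √161/161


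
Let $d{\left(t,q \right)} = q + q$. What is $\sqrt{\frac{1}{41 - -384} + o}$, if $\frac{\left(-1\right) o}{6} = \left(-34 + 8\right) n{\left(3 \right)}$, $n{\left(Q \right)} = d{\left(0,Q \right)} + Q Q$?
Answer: $\frac{\sqrt{16906517}}{85} \approx 48.374$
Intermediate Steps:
$d{\left(t,q \right)} = 2 q$
$n{\left(Q \right)} = Q^{2} + 2 Q$ ($n{\left(Q \right)} = 2 Q + Q Q = 2 Q + Q^{2} = Q^{2} + 2 Q$)
$o = 2340$ ($o = - 6 \left(-34 + 8\right) 3 \left(2 + 3\right) = - 6 \left(- 26 \cdot 3 \cdot 5\right) = - 6 \left(\left(-26\right) 15\right) = \left(-6\right) \left(-390\right) = 2340$)
$\sqrt{\frac{1}{41 - -384} + o} = \sqrt{\frac{1}{41 - -384} + 2340} = \sqrt{\frac{1}{41 + 384} + 2340} = \sqrt{\frac{1}{425} + 2340} = \sqrt{\frac{994501}{425}} = \frac{\sqrt{16906517}}{85}$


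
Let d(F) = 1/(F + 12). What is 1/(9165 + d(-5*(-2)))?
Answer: 22/201631 ≈ 0.00010911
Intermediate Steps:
d(F) = 1/(12 + F)
1/(9165 + d(-5*(-2))) = 1/(9165 + 1/(12 - 5*(-2))) = 1/(9165 + 1/(12 + 10)) = 1/(9165 + 1/22) = 1/(201631/22) = 22/201631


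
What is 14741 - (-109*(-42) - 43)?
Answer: 10206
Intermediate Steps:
14741 - (-109*(-42) - 43) = 14741 - (4578 - 43) = 14741 - 1*4535 = 14741 - 4535 = 10206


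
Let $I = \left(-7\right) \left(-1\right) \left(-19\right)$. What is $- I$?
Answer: $133$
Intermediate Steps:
$I = -133$ ($I = 7 \left(-19\right) = -133$)
$- I = \left(-1\right) \left(-133\right) = 133$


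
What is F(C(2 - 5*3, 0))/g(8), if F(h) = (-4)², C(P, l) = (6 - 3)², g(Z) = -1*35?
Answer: -16/35 ≈ -0.45714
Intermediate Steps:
g(Z) = -35
C(P, l) = 9 (C(P, l) = 3² = 9)
F(h) = 16
F(C(2 - 5*3, 0))/g(8) = 16/(-35) = 16*(-1/35) = -16/35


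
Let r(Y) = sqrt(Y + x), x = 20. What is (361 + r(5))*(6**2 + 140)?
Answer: 64416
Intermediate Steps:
r(Y) = sqrt(20 + Y) (r(Y) = sqrt(Y + 20) = sqrt(20 + Y))
(361 + r(5))*(6**2 + 140) = (361 + sqrt(20 + 5))*(6**2 + 140) = (361 + sqrt(25))*(36 + 140) = (361 + 5)*176 = 366*176 = 64416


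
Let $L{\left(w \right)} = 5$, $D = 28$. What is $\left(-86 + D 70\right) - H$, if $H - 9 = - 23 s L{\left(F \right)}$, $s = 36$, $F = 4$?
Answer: $6005$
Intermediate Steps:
$H = -4131$ ($H = 9 + \left(-23\right) 36 \cdot 5 = 9 - 4140 = -4131$)
$\left(-86 + D 70\right) - H = \left(-86 + 28 \cdot 70\right) - -4131 = \left(-86 + 1960\right) + 4131 = 1874 + 4131 = 6005$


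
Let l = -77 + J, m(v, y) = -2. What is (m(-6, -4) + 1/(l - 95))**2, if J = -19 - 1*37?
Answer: 208849/51984 ≈ 4.0176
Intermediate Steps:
J = -56 (J = -19 - 37 = -56)
l = -133 (l = -77 - 56 = -133)
(m(-6, -4) + 1/(l - 95))**2 = (-2 + 1/(-133 - 95))**2 = (-2 + 1/(-228))**2 = (-2 - 1/228)**2 = (-457/228)**2 = 208849/51984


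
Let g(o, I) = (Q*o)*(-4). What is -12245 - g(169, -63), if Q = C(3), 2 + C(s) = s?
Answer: -11569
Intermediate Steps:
C(s) = -2 + s
Q = 1 (Q = -2 + 3 = 1)
g(o, I) = -4*o (g(o, I) = (1*o)*(-4) = o*(-4) = -4*o)
-12245 - g(169, -63) = -12245 - (-4)*169 = -12245 - 1*(-676) = -12245 + 676 = -11569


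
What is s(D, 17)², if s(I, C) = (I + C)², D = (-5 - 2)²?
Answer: 18974736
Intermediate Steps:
D = 49 (D = (-7)² = 49)
s(I, C) = (C + I)²
s(D, 17)² = ((17 + 49)²)² = (66²)² = 4356² = 18974736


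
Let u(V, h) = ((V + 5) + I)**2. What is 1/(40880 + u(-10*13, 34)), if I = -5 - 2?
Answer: 1/58304 ≈ 1.7151e-5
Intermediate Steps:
I = -7
u(V, h) = (-2 + V)**2 (u(V, h) = ((V + 5) - 7)**2 = ((5 + V) - 7)**2 = (-2 + V)**2)
1/(40880 + u(-10*13, 34)) = 1/(40880 + (-2 - 10*13)**2) = 1/(40880 + (-2 - 130)**2) = 1/(40880 + (-132)**2) = 1/(40880 + 17424) = 1/58304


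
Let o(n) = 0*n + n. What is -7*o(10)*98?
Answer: -6860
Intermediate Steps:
o(n) = n (o(n) = 0 + n = n)
-7*o(10)*98 = -7*10*98 = -70*98 = -6860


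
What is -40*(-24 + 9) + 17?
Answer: 617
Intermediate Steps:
-40*(-24 + 9) + 17 = -40*(-15) + 17 = 600 + 17 = 617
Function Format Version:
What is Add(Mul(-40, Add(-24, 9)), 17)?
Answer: 617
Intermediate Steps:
Add(Mul(-40, Add(-24, 9)), 17) = Add(Mul(-40, -15), 17) = Add(600, 17) = 617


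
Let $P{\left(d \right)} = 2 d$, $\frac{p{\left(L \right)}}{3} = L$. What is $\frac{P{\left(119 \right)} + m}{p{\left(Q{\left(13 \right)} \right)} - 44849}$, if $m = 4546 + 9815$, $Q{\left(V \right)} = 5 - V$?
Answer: $- \frac{14599}{44873} \approx -0.32534$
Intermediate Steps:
$p{\left(L \right)} = 3 L$
$m = 14361$
$\frac{P{\left(119 \right)} + m}{p{\left(Q{\left(13 \right)} \right)} - 44849} = \frac{2 \cdot 119 + 14361}{3 \left(5 - 13\right) - 44849} = \frac{238 + 14361}{3 \left(5 - 13\right) - 44849} = \frac{14599}{3 \left(-8\right) - 44849} = \frac{14599}{-24 - 44849} = \frac{14599}{-44873} = 14599 \left(- \frac{1}{44873}\right) = - \frac{14599}{44873}$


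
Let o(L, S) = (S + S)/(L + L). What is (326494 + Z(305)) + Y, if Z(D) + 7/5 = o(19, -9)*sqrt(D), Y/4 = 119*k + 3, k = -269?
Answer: 992303/5 - 9*sqrt(305)/19 ≈ 1.9845e+5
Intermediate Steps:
o(L, S) = S/L (o(L, S) = (2*S)/((2*L)) = (2*S)*(1/(2*L)) = S/L)
Y = -128032 (Y = 4*(119*(-269) + 3) = 4*(-32011 + 3) = 4*(-32008) = -128032)
Z(D) = -7/5 - 9*sqrt(D)/19 (Z(D) = -7/5 + (-9/19)*sqrt(D) = -7/5 + (-9*1/19)*sqrt(D) = -7/5 - 9*sqrt(D)/19)
(326494 + Z(305)) + Y = (326494 + (-7/5 - 9*sqrt(305)/19)) - 128032 = (1632463/5 - 9*sqrt(305)/19) - 128032 = 992303/5 - 9*sqrt(305)/19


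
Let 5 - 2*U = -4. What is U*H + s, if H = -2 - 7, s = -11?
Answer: -103/2 ≈ -51.500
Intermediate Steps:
U = 9/2 (U = 5/2 - 1/2*(-4) = 5/2 + 2 = 9/2 ≈ 4.5000)
H = -9
U*H + s = (9/2)*(-9) - 11 = -81/2 - 11 = -103/2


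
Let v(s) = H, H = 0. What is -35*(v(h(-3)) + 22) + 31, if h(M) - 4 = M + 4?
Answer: -739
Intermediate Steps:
h(M) = 8 + M (h(M) = 4 + (M + 4) = 4 + (4 + M) = 8 + M)
v(s) = 0
-35*(v(h(-3)) + 22) + 31 = -35*(0 + 22) + 31 = -35*22 + 31 = -770 + 31 = -739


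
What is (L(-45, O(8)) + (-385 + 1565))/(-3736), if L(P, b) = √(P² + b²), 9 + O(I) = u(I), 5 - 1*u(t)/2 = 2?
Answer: -295/934 - 3*√226/3736 ≈ -0.32792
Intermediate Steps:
u(t) = 6 (u(t) = 10 - 2*2 = 10 - 4 = 6)
O(I) = -3 (O(I) = -9 + 6 = -3)
(L(-45, O(8)) + (-385 + 1565))/(-3736) = (√((-45)² + (-3)²) + (-385 + 1565))/(-3736) = (√(2025 + 9) + 1180)*(-1/3736) = (√2034 + 1180)*(-1/3736) = (3*√226 + 1180)*(-1/3736) = (1180 + 3*√226)*(-1/3736) = -295/934 - 3*√226/3736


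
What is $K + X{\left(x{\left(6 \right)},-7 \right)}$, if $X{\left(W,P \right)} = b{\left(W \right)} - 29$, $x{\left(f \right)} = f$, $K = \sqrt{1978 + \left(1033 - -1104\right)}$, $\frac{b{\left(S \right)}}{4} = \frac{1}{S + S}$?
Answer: $- \frac{86}{3} + \sqrt{4115} \approx 35.482$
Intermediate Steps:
$b{\left(S \right)} = \frac{2}{S}$ ($b{\left(S \right)} = \frac{4}{S + S} = \frac{4}{2 S} = 4 \frac{1}{2 S} = \frac{2}{S}$)
$K = \sqrt{4115}$ ($K = \sqrt{1978 + \left(1033 + 1104\right)} = \sqrt{1978 + 2137} = \sqrt{4115} \approx 64.148$)
$X{\left(W,P \right)} = -29 + \frac{2}{W}$ ($X{\left(W,P \right)} = \frac{2}{W} - 29 = -29 + \frac{2}{W}$)
$K + X{\left(x{\left(6 \right)},-7 \right)} = \sqrt{4115} - \left(29 - \frac{2}{6}\right) = \sqrt{4115} + \left(-29 + 2 \cdot \frac{1}{6}\right) = \sqrt{4115} + \left(-29 + \frac{1}{3}\right) = \sqrt{4115} - \frac{86}{3} = - \frac{86}{3} + \sqrt{4115}$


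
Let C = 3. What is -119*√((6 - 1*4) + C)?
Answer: -119*√5 ≈ -266.09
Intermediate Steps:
-119*√((6 - 1*4) + C) = -119*√((6 - 1*4) + 3) = -119*√((6 - 4) + 3) = -119*√(2 + 3) = -119*√5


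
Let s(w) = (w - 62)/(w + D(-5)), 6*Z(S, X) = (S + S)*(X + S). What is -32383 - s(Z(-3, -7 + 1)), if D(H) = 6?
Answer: -485692/15 ≈ -32379.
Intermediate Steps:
Z(S, X) = S*(S + X)/3 (Z(S, X) = ((S + S)*(X + S))/6 = ((2*S)*(S + X))/6 = (2*S*(S + X))/6 = S*(S + X)/3)
s(w) = (-62 + w)/(6 + w) (s(w) = (w - 62)/(w + 6) = (-62 + w)/(6 + w))
-32383 - s(Z(-3, -7 + 1)) = -32383 - (-62 + (⅓)*(-3)*(-3 + (-7 + 1)))/(6 + (⅓)*(-3)*(-3 + (-7 + 1))) = -32383 - (-62 + (⅓)*(-3)*(-3 - 6))/(6 + (⅓)*(-3)*(-3 - 6)) = -32383 - (-62 + (⅓)*(-3)*(-9))/(6 + (⅓)*(-3)*(-9)) = -32383 - (-62 + 9)/(6 + 9) = -32383 - (-53)/15 = -32383 - 1*(-53/15) = -32383 + 53/15 = -485692/15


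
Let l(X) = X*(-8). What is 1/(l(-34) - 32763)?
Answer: -1/32491 ≈ -3.0778e-5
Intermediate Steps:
l(X) = -8*X
1/(l(-34) - 32763) = 1/(-8*(-34) - 32763) = 1/(272 - 32763) = 1/(-32491) = -1/32491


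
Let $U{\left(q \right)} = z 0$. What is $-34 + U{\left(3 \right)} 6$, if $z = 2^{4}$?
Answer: $-34$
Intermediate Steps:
$z = 16$
$U{\left(q \right)} = 0$ ($U{\left(q \right)} = 16 \cdot 0 = 0$)
$-34 + U{\left(3 \right)} 6 = -34 + 0 \cdot 6 = -34 + 0 = -34$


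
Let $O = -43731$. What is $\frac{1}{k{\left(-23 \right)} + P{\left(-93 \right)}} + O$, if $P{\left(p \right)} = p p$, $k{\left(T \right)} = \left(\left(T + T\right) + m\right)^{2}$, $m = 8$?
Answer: $- \frac{441376982}{10093} \approx -43731.0$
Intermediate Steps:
$k{\left(T \right)} = \left(8 + 2 T\right)^{2}$ ($k{\left(T \right)} = \left(\left(T + T\right) + 8\right)^{2} = \left(2 T + 8\right)^{2} = \left(8 + 2 T\right)^{2}$)
$P{\left(p \right)} = p^{2}$
$\frac{1}{k{\left(-23 \right)} + P{\left(-93 \right)}} + O = \frac{1}{4 \left(4 - 23\right)^{2} + \left(-93\right)^{2}} - 43731 = \frac{1}{4 \left(-19\right)^{2} + 8649} - 43731 = \frac{1}{4 \cdot 361 + 8649} - 43731 = \frac{1}{1444 + 8649} - 43731 = \frac{1}{10093} - 43731 = - \frac{441376982}{10093}$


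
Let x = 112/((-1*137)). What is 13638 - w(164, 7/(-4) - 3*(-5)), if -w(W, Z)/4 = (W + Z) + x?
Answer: 1965091/137 ≈ 14344.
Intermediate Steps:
x = -112/137 (x = 112/(-137) = 112*(-1/137) = -112/137 ≈ -0.81752)
w(W, Z) = 448/137 - 4*W - 4*Z (w(W, Z) = -4*((W + Z) - 112/137) = -4*(-112/137 + W + Z) = 448/137 - 4*W - 4*Z)
13638 - w(164, 7/(-4) - 3*(-5)) = 13638 - (448/137 - 4*164 - 4*(7/(-4) - 3*(-5))) = 13638 - (448/137 - 656 - 4*(7*(-¼) + 15)) = 13638 - (448/137 - 656 - 4*(-7/4 + 15)) = 13638 - (448/137 - 656 - 4*53/4) = 13638 - (448/137 - 656 - 53) = 13638 - 1*(-96685/137) = 13638 + 96685/137 = 1965091/137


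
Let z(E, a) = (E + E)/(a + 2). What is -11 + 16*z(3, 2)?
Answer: 13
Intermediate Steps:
z(E, a) = 2*E/(2 + a) (z(E, a) = (2*E)/(2 + a) = 2*E/(2 + a))
-11 + 16*z(3, 2) = -11 + 16*(2*3/(2 + 2)) = -11 + 16*(2*3/4) = -11 + 16*(2*3*(¼)) = -11 + 16*(3/2) = -11 + 24 = 13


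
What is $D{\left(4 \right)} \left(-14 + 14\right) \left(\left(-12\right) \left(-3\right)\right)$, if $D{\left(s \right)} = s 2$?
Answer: $0$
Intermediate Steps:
$D{\left(s \right)} = 2 s$
$D{\left(4 \right)} \left(-14 + 14\right) \left(\left(-12\right) \left(-3\right)\right) = 2 \cdot 4 \left(-14 + 14\right) \left(\left(-12\right) \left(-3\right)\right) = 8 \cdot 0 \cdot 36 = 0 \cdot 36 = 0$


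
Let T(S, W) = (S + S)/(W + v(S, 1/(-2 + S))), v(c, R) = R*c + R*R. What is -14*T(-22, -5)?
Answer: -354816/2351 ≈ -150.92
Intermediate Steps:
v(c, R) = R**2 + R*c (v(c, R) = R*c + R**2 = R**2 + R*c)
T(S, W) = 2*S/(W + (S + 1/(-2 + S))/(-2 + S)) (T(S, W) = (S + S)/(W + (1/(-2 + S) + S)/(-2 + S)) = (2*S)/(W + (S + 1/(-2 + S))/(-2 + S)) = 2*S/(W + (S + 1/(-2 + S))/(-2 + S)))
-14*T(-22, -5) = -28*(-22)*(-2 - 22)**2/(1 - 22*(-2 - 22) - 5*(-2 - 22)**2) = -28*(-22)*(-24)**2/(1 - 22*(-24) - 5*(-24)**2) = -28*(-22)*576/(1 + 528 - 5*576) = -28*(-22)*576/(1 + 528 - 2880) = -28*(-22)*576/(-2351) = -28*(-22)*576*(-1)/2351 = -14*25344/2351 = -354816/2351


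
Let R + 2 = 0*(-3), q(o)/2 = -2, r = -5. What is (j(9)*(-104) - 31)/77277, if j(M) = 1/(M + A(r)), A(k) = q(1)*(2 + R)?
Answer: -383/695493 ≈ -0.00055069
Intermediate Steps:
q(o) = -4 (q(o) = 2*(-2) = -4)
R = -2 (R = -2 + 0*(-3) = -2 + 0 = -2)
A(k) = 0 (A(k) = -4*(2 - 2) = -4*0 = 0)
j(M) = 1/M (j(M) = 1/(M + 0) = 1/M)
(j(9)*(-104) - 31)/77277 = (-104/9 - 31)/77277 = ((1/9)*(-104) - 31)*(1/77277) = (-104/9 - 31)*(1/77277) = -383/9*1/77277 = -383/695493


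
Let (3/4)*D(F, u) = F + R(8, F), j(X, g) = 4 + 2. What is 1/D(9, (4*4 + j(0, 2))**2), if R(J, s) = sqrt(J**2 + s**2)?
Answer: -27/256 + 3*sqrt(145)/256 ≈ 0.035644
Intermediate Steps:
j(X, g) = 6
D(F, u) = 4*F/3 + 4*sqrt(64 + F**2)/3 (D(F, u) = 4*(F + sqrt(8**2 + F**2))/3 = 4*(F + sqrt(64 + F**2))/3 = 4*F/3 + 4*sqrt(64 + F**2)/3)
1/D(9, (4*4 + j(0, 2))**2) = 1/((4/3)*9 + 4*sqrt(64 + 9**2)/3) = 1/(12 + 4*sqrt(64 + 81)/3) = 1/(12 + 4*sqrt(145)/3)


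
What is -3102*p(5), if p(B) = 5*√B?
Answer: -15510*√5 ≈ -34681.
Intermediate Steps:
-3102*p(5) = -15510*√5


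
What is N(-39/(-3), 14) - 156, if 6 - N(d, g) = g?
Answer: -164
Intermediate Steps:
N(d, g) = 6 - g
N(-39/(-3), 14) - 156 = (6 - 1*14) - 156 = (6 - 14) - 156 = -8 - 156 = -164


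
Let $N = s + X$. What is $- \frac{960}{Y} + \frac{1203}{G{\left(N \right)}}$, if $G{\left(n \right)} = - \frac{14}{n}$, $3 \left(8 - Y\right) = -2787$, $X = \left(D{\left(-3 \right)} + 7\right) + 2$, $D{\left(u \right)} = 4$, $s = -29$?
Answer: $\frac{9010968}{6559} \approx 1373.8$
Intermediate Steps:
$X = 13$ ($X = \left(4 + 7\right) + 2 = 11 + 2 = 13$)
$Y = 937$ ($Y = 8 - -929 = 8 + 929 = 937$)
$N = -16$ ($N = -29 + 13 = -16$)
$- \frac{960}{Y} + \frac{1203}{G{\left(N \right)}} = - \frac{960}{937} + \frac{1203}{\left(-14\right) \frac{1}{-16}} = \left(-960\right) \frac{1}{937} + \frac{1203}{\left(-14\right) \left(- \frac{1}{16}\right)} = - \frac{960}{937} + \frac{1203}{\frac{7}{8}} = - \frac{960}{937} + 1203 \cdot \frac{8}{7} = - \frac{960}{937} + \frac{9624}{7} = \frac{9010968}{6559}$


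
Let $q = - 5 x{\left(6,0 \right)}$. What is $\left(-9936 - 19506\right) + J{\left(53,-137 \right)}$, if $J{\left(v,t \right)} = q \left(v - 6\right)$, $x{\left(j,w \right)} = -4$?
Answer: $-28502$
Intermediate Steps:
$q = 20$ ($q = \left(-5\right) \left(-4\right) = 20$)
$J{\left(v,t \right)} = -120 + 20 v$ ($J{\left(v,t \right)} = 20 \left(v - 6\right) = 20 \left(-6 + v\right) = -120 + 20 v$)
$\left(-9936 - 19506\right) + J{\left(53,-137 \right)} = \left(-9936 - 19506\right) + \left(-120 + 20 \cdot 53\right) = -29442 + \left(-120 + 1060\right) = -29442 + 940 = -28502$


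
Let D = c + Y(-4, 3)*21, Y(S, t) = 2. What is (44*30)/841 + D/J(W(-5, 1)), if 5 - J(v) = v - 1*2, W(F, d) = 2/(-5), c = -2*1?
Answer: 217040/31117 ≈ 6.9750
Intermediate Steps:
c = -2
W(F, d) = -2/5 (W(F, d) = 2*(-1/5) = -2/5)
J(v) = 7 - v (J(v) = 5 - (v - 1*2) = 5 - (v - 2) = 5 - (-2 + v) = 5 + (2 - v) = 7 - v)
D = 40 (D = -2 + 2*21 = -2 + 42 = 40)
(44*30)/841 + D/J(W(-5, 1)) = (44*30)/841 + 40/(7 - 1*(-2/5)) = 1320*(1/841) + 40/(7 + 2/5) = 1320/841 + 40/(37/5) = 1320/841 + 40*(5/37) = 1320/841 + 200/37 = 217040/31117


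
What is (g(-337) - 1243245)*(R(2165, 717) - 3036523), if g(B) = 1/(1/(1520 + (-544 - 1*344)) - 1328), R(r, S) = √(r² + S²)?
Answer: 3168457837976302361/839295 - 1043449312907*√5201314/839295 ≈ 3.7723e+12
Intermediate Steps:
R(r, S) = √(S² + r²)
g(B) = -632/839295 (g(B) = 1/(1/(1520 + (-544 - 344)) - 1328) = 1/(1/(1520 - 888) - 1328) = 1/(1/632 - 1328) = 1/(-839295/632) = -632/839295)
(g(-337) - 1243245)*(R(2165, 717) - 3036523) = (-632/839295 - 1243245)*(√(717² + 2165²) - 3036523) = -1043449312907*(√(514089 + 4687225) - 3036523)/839295 = -1043449312907*(√5201314 - 3036523)/839295 = -1043449312907*(-3036523 + √5201314)/839295 = 3168457837976302361/839295 - 1043449312907*√5201314/839295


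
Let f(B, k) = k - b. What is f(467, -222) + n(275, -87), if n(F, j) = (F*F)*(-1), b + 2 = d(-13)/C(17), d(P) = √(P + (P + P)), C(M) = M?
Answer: -75845 - I*√39/17 ≈ -75845.0 - 0.36735*I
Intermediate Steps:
d(P) = √3*√P (d(P) = √(P + 2*P) = √(3*P) = √3*√P)
b = -2 + I*√39/17 (b = -2 + (√3*√(-13))/17 = -2 + (√3*(I*√13))*(1/17) = -2 + (I*√39)*(1/17) = -2 + I*√39/17 ≈ -2.0 + 0.36735*I)
f(B, k) = 2 + k - I*√39/17 (f(B, k) = k - (-2 + I*√39/17) = k + (2 - I*√39/17) = 2 + k - I*√39/17)
n(F, j) = -F² (n(F, j) = F²*(-1) = -F²)
f(467, -222) + n(275, -87) = (2 - 222 - I*√39/17) - 1*275² = (-220 - I*√39/17) - 1*75625 = (-220 - I*√39/17) - 75625 = -75845 - I*√39/17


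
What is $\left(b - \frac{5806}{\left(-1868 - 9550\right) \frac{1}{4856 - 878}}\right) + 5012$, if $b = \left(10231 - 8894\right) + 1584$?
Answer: $\frac{18945877}{1903} \approx 9955.8$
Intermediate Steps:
$b = 2921$ ($b = 1337 + 1584 = 2921$)
$\left(b - \frac{5806}{\left(-1868 - 9550\right) \frac{1}{4856 - 878}}\right) + 5012 = \left(2921 - \frac{5806}{\left(-1868 - 9550\right) \frac{1}{4856 - 878}}\right) + 5012 = \left(2921 - \frac{5806}{\left(-11418\right) \frac{1}{3978}}\right) + 5012 = \left(2921 - \frac{5806}{- \frac{1903}{663}}\right) + 5012 = \left(2921 - - \frac{3849378}{1903}\right) + 5012 = \left(2921 + \frac{3849378}{1903}\right) + 5012 = \frac{9408041}{1903} + 5012 = \frac{18945877}{1903}$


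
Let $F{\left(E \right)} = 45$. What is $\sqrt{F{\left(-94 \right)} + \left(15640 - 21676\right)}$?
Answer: $i \sqrt{5991} \approx 77.402 i$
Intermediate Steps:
$\sqrt{F{\left(-94 \right)} + \left(15640 - 21676\right)} = \sqrt{45 + \left(15640 - 21676\right)} = \sqrt{45 - 6036} = \sqrt{-5991} = i \sqrt{5991}$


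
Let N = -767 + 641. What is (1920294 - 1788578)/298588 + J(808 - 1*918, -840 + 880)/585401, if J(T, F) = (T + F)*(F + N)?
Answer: 1160355557/2570495791 ≈ 0.45141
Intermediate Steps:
N = -126
J(T, F) = (-126 + F)*(F + T) (J(T, F) = (T + F)*(F - 126) = (F + T)*(-126 + F) = (-126 + F)*(F + T))
(1920294 - 1788578)/298588 + J(808 - 1*918, -840 + 880)/585401 = (1920294 - 1788578)/298588 + ((-840 + 880)² - 126*(-840 + 880) - 126*(808 - 1*918) + (-840 + 880)*(808 - 1*918))/585401 = 131716*(1/298588) + (40² - 126*40 - 126*(808 - 918) + 40*(808 - 918))*(1/585401) = 1937/4391 + (1600 - 5040 - 126*(-110) + 40*(-110))*(1/585401) = 1937/4391 + (1600 - 5040 + 13860 - 4400)*(1/585401) = 1937/4391 + 6020*(1/585401) = 1937/4391 + 6020/585401 = 1160355557/2570495791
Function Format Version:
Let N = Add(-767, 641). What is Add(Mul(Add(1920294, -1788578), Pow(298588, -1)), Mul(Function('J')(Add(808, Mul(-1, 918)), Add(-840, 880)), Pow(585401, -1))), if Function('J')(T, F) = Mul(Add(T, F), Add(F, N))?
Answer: Rational(1160355557, 2570495791) ≈ 0.45141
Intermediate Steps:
N = -126
Function('J')(T, F) = Mul(Add(-126, F), Add(F, T)) (Function('J')(T, F) = Mul(Add(T, F), Add(F, -126)) = Mul(Add(F, T), Add(-126, F)) = Mul(Add(-126, F), Add(F, T)))
Add(Mul(Add(1920294, -1788578), Pow(298588, -1)), Mul(Function('J')(Add(808, Mul(-1, 918)), Add(-840, 880)), Pow(585401, -1))) = Add(Mul(Add(1920294, -1788578), Pow(298588, -1)), Mul(Add(Pow(Add(-840, 880), 2), Mul(-126, Add(-840, 880)), Mul(-126, Add(808, Mul(-1, 918))), Mul(Add(-840, 880), Add(808, Mul(-1, 918)))), Pow(585401, -1))) = Add(Mul(131716, Rational(1, 298588)), Mul(Add(Pow(40, 2), Mul(-126, 40), Mul(-126, Add(808, -918)), Mul(40, Add(808, -918))), Rational(1, 585401))) = Add(Rational(1937, 4391), Mul(Add(1600, -5040, Mul(-126, -110), Mul(40, -110)), Rational(1, 585401))) = Add(Rational(1937, 4391), Mul(Add(1600, -5040, 13860, -4400), Rational(1, 585401))) = Add(Rational(1937, 4391), Mul(6020, Rational(1, 585401))) = Add(Rational(1937, 4391), Rational(6020, 585401)) = Rational(1160355557, 2570495791)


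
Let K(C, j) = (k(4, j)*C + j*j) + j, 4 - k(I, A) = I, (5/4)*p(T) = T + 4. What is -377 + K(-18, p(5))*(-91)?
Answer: -143741/25 ≈ -5749.6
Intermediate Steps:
p(T) = 16/5 + 4*T/5 (p(T) = 4*(T + 4)/5 = 4*(4 + T)/5 = 16/5 + 4*T/5)
k(I, A) = 4 - I
K(C, j) = j + j² (K(C, j) = ((4 - 1*4)*C + j*j) + j = ((4 - 4)*C + j²) + j = (0*C + j²) + j = (0 + j²) + j = j² + j = j + j²)
-377 + K(-18, p(5))*(-91) = -377 + ((16/5 + (⅘)*5)*(1 + (16/5 + (⅘)*5)))*(-91) = -377 + ((16/5 + 4)*(1 + (16/5 + 4)))*(-91) = -377 + (36*(1 + 36/5)/5)*(-91) = -377 + ((36/5)*(41/5))*(-91) = -377 + (1476/25)*(-91) = -377 - 134316/25 = -143741/25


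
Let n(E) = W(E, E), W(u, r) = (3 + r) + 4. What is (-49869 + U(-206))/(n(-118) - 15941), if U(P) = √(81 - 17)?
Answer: 49861/16052 ≈ 3.1062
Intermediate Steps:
U(P) = 8 (U(P) = √64 = 8)
W(u, r) = 7 + r
n(E) = 7 + E
(-49869 + U(-206))/(n(-118) - 15941) = (-49869 + 8)/((7 - 118) - 15941) = -49861/(-111 - 15941) = -49861/(-16052) = -49861*(-1/16052) = 49861/16052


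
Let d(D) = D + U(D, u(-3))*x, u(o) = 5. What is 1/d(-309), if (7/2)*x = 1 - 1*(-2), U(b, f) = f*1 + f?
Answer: -7/2103 ≈ -0.0033286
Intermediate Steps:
U(b, f) = 2*f (U(b, f) = f + f = 2*f)
x = 6/7 (x = 2*(1 - 1*(-2))/7 = 2*(1 + 2)/7 = (2/7)*3 = 6/7 ≈ 0.85714)
d(D) = 60/7 + D (d(D) = D + (2*5)*(6/7) = D + 10*(6/7) = D + 60/7 = 60/7 + D)
1/d(-309) = 1/(60/7 - 309) = 1/(-2103/7) = -7/2103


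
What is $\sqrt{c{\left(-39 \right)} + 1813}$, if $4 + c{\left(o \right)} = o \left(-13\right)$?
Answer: $2 \sqrt{579} \approx 48.125$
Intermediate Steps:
$c{\left(o \right)} = -4 - 13 o$ ($c{\left(o \right)} = -4 + o \left(-13\right) = -4 - 13 o$)
$\sqrt{c{\left(-39 \right)} + 1813} = \sqrt{\left(-4 - -507\right) + 1813} = \sqrt{\left(-4 + 507\right) + 1813} = \sqrt{503 + 1813} = \sqrt{2316} = 2 \sqrt{579}$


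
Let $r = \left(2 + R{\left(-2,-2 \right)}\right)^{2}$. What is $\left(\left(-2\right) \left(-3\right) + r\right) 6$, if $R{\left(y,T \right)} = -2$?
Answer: $36$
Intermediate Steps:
$r = 0$ ($r = \left(2 - 2\right)^{2} = 0^{2} = 0$)
$\left(\left(-2\right) \left(-3\right) + r\right) 6 = \left(\left(-2\right) \left(-3\right) + 0\right) 6 = \left(6 + 0\right) 6 = 6 \cdot 6 = 36$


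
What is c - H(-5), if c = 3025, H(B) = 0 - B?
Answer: 3020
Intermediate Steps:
H(B) = -B
c - H(-5) = 3025 - (-1)*(-5) = 3025 - 1*5 = 3025 - 5 = 3020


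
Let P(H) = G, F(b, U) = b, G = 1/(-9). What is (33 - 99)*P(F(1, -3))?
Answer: 22/3 ≈ 7.3333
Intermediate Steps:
G = -⅑ ≈ -0.11111
P(H) = -⅑
(33 - 99)*P(F(1, -3)) = (33 - 99)*(-⅑) = -66*(-⅑) = 22/3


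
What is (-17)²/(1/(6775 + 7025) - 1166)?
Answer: -3988200/16090799 ≈ -0.24786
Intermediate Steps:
(-17)²/(1/(6775 + 7025) - 1166) = 289/(1/13800 - 1166) = 289/(-16090799/13800) = -13800/16090799*289 = -3988200/16090799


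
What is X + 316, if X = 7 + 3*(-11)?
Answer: 290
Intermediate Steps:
X = -26 (X = 7 - 33 = -26)
X + 316 = -26 + 316 = 290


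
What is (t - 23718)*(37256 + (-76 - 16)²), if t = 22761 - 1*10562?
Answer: -526648680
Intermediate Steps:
t = 12199 (t = 22761 - 10562 = 12199)
(t - 23718)*(37256 + (-76 - 16)²) = (12199 - 23718)*(37256 + (-76 - 16)²) = -11519*(37256 + (-92)²) = -11519*(37256 + 8464) = -11519*45720 = -526648680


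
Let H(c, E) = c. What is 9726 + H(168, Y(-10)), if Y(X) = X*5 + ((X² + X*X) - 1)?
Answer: 9894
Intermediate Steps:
Y(X) = -1 + 2*X² + 5*X (Y(X) = 5*X + ((X² + X²) - 1) = 5*X + (2*X² - 1) = 5*X + (-1 + 2*X²) = -1 + 2*X² + 5*X)
9726 + H(168, Y(-10)) = 9726 + 168 = 9894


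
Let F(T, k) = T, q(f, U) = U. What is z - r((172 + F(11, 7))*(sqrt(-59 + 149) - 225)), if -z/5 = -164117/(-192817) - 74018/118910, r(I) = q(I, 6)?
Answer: -16378333564/2292786947 ≈ -7.1434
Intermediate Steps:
r(I) = 6
z = -2621611882/2292786947 (z = -5*(-164117/(-192817) - 74018/118910) = -5*(-164117*(-1/192817) - 74018*1/118910) = -5*(164117/192817 - 37009/59455) = -5*2621611882/11463934735 = -2621611882/2292786947 ≈ -1.1434)
z - r((172 + F(11, 7))*(sqrt(-59 + 149) - 225)) = -2621611882/2292786947 - 1*6 = -2621611882/2292786947 - 6 = -16378333564/2292786947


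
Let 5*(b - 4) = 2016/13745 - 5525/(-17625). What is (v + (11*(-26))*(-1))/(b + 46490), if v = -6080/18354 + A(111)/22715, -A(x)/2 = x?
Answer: 57847192496276/9415257466273043 ≈ 0.0061440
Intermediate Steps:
A(x) = -2*x
b = 7930537/1938045 (b = 4 + (2016/13745 - 5525/(-17625))/5 = 4 + (2016*(1/13745) - 5525*(-1/17625))/5 = 4 + (2016/13745 + 221/705)/5 = 4 + (⅕)*(178357/387609) = 4 + 178357/1938045 = 7930537/1938045 ≈ 4.0920)
v = -534518/1567335 (v = -6080/18354 - 2*111/22715 = -6080*1/18354 - 222*1/22715 = -160/483 - 222/22715 = -534518/1567335 ≈ -0.34104)
(v + (11*(-26))*(-1))/(b + 46490) = (-534518/1567335 + (11*(-26))*(-1))/(7930537/1938045 + 46490) = (-534518/1567335 - 286*(-1))/(90107642587/1938045) = (-534518/1567335 + 286)*(1938045/90107642587) = (447723292/1567335)*(1938045/90107642587) = 57847192496276/9415257466273043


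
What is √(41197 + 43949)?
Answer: √85146 ≈ 291.80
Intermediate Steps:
√(41197 + 43949) = √85146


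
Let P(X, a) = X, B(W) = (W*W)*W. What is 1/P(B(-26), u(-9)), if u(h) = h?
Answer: -1/17576 ≈ -5.6896e-5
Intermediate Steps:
B(W) = W³ (B(W) = W²*W = W³)
1/P(B(-26), u(-9)) = 1/((-26)³) = 1/(-17576) = -1/17576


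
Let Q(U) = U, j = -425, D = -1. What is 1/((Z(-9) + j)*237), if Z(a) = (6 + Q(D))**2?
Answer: -1/94800 ≈ -1.0549e-5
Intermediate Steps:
Z(a) = 25 (Z(a) = (6 - 1)**2 = 5**2 = 25)
1/((Z(-9) + j)*237) = 1/((25 - 425)*237) = 1/(-400*237) = 1/(-94800) = -1/94800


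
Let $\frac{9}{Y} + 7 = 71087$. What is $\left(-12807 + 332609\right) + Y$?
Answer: $\frac{22731526169}{71080} \approx 3.198 \cdot 10^{5}$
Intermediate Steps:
$Y = \frac{9}{71080}$ ($Y = \frac{9}{-7 + 71087} = \frac{9}{71080} \approx 0.00012662$)
$\left(-12807 + 332609\right) + Y = \left(-12807 + 332609\right) + \frac{9}{71080} = 319802 + \frac{9}{71080} = \frac{22731526169}{71080}$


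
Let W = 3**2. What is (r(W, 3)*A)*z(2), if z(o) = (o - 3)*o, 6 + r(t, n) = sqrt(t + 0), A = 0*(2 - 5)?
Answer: 0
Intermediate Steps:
W = 9
A = 0 (A = 0*(-3) = 0)
r(t, n) = -6 + sqrt(t) (r(t, n) = -6 + sqrt(t + 0) = -6 + sqrt(t))
z(o) = o*(-3 + o) (z(o) = (-3 + o)*o = o*(-3 + o))
(r(W, 3)*A)*z(2) = ((-6 + sqrt(9))*0)*(2*(-3 + 2)) = ((-6 + 3)*0)*(2*(-1)) = -3*0*(-2) = 0*(-2) = 0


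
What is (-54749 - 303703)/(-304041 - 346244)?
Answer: 358452/650285 ≈ 0.55122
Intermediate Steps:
(-54749 - 303703)/(-304041 - 346244) = -358452/(-650285) = -358452*(-1/650285) = 358452/650285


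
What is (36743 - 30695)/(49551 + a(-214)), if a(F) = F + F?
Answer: 6048/49123 ≈ 0.12312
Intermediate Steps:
a(F) = 2*F
(36743 - 30695)/(49551 + a(-214)) = (36743 - 30695)/(49551 + 2*(-214)) = 6048/(49551 - 428) = 6048/49123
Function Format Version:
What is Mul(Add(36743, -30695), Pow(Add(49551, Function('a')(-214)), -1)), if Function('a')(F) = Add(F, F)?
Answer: Rational(6048, 49123) ≈ 0.12312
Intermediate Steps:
Function('a')(F) = Mul(2, F)
Mul(Add(36743, -30695), Pow(Add(49551, Function('a')(-214)), -1)) = Mul(Add(36743, -30695), Pow(Add(49551, Mul(2, -214)), -1)) = Mul(6048, Pow(Add(49551, -428), -1)) = Mul(6048, Pow(49123, -1)) = Mul(6048, Rational(1, 49123)) = Rational(6048, 49123)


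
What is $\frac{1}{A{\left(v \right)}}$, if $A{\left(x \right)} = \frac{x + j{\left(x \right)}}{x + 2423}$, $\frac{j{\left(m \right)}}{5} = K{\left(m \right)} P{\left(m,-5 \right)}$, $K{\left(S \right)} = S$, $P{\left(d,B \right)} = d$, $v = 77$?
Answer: $\frac{1250}{14861} \approx 0.084113$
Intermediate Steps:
$j{\left(m \right)} = 5 m^{2}$ ($j{\left(m \right)} = 5 m m = 5 m^{2}$)
$A{\left(x \right)} = \frac{x + 5 x^{2}}{2423 + x}$ ($A{\left(x \right)} = \frac{x + 5 x^{2}}{x + 2423} = \frac{x + 5 x^{2}}{2423 + x}$)
$\frac{1}{A{\left(v \right)}} = \frac{1}{77 \frac{1}{2423 + 77} \left(1 + 5 \cdot 77\right)} = \frac{1}{77 \cdot \frac{1}{2500} \left(1 + 385\right)} = \frac{1}{77 \cdot \frac{1}{2500} \cdot 386} = \frac{1}{\frac{14861}{1250}} = \frac{1250}{14861}$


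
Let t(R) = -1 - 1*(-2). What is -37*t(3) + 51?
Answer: 14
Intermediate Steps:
t(R) = 1 (t(R) = -1 + 2 = 1)
-37*t(3) + 51 = -37*1 + 51 = -37 + 51 = 14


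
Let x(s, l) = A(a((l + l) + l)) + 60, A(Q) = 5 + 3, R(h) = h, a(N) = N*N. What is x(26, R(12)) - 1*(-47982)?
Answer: 48050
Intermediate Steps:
a(N) = N²
A(Q) = 8
x(s, l) = 68 (x(s, l) = 8 + 60 = 68)
x(26, R(12)) - 1*(-47982) = 68 - 1*(-47982) = 68 + 47982 = 48050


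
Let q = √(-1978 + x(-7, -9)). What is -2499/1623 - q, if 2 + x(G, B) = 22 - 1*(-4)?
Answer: -833/541 - I*√1954 ≈ -1.5397 - 44.204*I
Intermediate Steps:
x(G, B) = 24 (x(G, B) = -2 + (22 - 1*(-4)) = -2 + (22 + 4) = -2 + 26 = 24)
q = I*√1954 (q = √(-1978 + 24) = √(-1954) = I*√1954 ≈ 44.204*I)
-2499/1623 - q = -2499/1623 - I*√1954 = -2499*1/1623 - I*√1954 = -833/541 - I*√1954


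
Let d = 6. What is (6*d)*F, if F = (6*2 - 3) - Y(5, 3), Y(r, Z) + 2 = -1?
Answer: 432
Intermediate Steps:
Y(r, Z) = -3 (Y(r, Z) = -2 - 1 = -3)
F = 12 (F = (6*2 - 3) - 1*(-3) = (12 - 3) + 3 = 9 + 3 = 12)
(6*d)*F = (6*6)*12 = 36*12 = 432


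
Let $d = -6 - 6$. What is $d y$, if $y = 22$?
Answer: $-264$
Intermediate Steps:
$d = -12$ ($d = -6 - 6 = -12$)
$d y = \left(-12\right) 22 = -264$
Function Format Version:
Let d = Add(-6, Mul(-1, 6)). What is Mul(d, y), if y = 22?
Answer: -264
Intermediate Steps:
d = -12 (d = Add(-6, -6) = -12)
Mul(d, y) = Mul(-12, 22) = -264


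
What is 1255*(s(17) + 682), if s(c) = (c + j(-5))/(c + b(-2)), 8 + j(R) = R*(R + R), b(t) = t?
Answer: 2582539/3 ≈ 8.6085e+5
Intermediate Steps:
j(R) = -8 + 2*R**2 (j(R) = -8 + R*(R + R) = -8 + R*(2*R) = -8 + 2*R**2)
s(c) = (42 + c)/(-2 + c) (s(c) = (c + (-8 + 2*(-5)**2))/(c - 2) = (c + (-8 + 2*25))/(-2 + c) = (c + (-8 + 50))/(-2 + c) = (c + 42)/(-2 + c) = (42 + c)/(-2 + c))
1255*(s(17) + 682) = 1255*((42 + 17)/(-2 + 17) + 682) = 1255*(59/15 + 682) = 1255*(10289/15) = 2582539/3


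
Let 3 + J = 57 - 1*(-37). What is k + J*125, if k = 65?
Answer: 11440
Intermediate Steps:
J = 91 (J = -3 + (57 - 1*(-37)) = -3 + (57 + 37) = -3 + 94 = 91)
k + J*125 = 65 + 91*125 = 65 + 11375 = 11440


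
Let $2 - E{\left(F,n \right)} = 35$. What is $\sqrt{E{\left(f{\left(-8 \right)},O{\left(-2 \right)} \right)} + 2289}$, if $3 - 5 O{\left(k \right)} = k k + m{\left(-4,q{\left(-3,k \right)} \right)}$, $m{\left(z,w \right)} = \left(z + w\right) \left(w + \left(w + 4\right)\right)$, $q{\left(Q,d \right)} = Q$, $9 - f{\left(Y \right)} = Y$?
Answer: $4 \sqrt{141} \approx 47.497$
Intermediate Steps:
$f{\left(Y \right)} = 9 - Y$
$m{\left(z,w \right)} = \left(4 + 2 w\right) \left(w + z\right)$ ($m{\left(z,w \right)} = \left(w + z\right) \left(w + \left(4 + w\right)\right) = \left(w + z\right) \left(4 + 2 w\right) = \left(4 + 2 w\right) \left(w + z\right)$)
$O{\left(k \right)} = - \frac{11}{5} - \frac{k^{2}}{5}$ ($O{\left(k \right)} = \frac{3}{5} - \frac{k k + \left(2 \left(-3\right)^{2} + 4 \left(-3\right) + 4 \left(-4\right) + 2 \left(-3\right) \left(-4\right)\right)}{5} = \frac{3}{5} - \frac{k^{2} + \left(2 \cdot 9 - 12 - 16 + 24\right)}{5} = \frac{3}{5} - \frac{k^{2} + \left(18 - 12 - 16 + 24\right)}{5} = \frac{3}{5} - \frac{k^{2} + 14}{5} = \frac{3}{5} - \frac{14 + k^{2}}{5} = \frac{3}{5} - \left(\frac{14}{5} + \frac{k^{2}}{5}\right) = - \frac{11}{5} - \frac{k^{2}}{5}$)
$E{\left(F,n \right)} = -33$ ($E{\left(F,n \right)} = 2 - 35 = -33$)
$\sqrt{E{\left(f{\left(-8 \right)},O{\left(-2 \right)} \right)} + 2289} = \sqrt{-33 + 2289} = \sqrt{2256} = 4 \sqrt{141}$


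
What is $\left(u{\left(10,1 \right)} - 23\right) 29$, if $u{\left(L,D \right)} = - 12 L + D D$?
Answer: $-4118$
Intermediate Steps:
$u{\left(L,D \right)} = D^{2} - 12 L$ ($u{\left(L,D \right)} = - 12 L + D^{2} = D^{2} - 12 L$)
$\left(u{\left(10,1 \right)} - 23\right) 29 = \left(\left(1^{2} - 120\right) - 23\right) 29 = \left(\left(1 - 120\right) - 23\right) 29 = \left(-119 - 23\right) 29 = \left(-142\right) 29 = -4118$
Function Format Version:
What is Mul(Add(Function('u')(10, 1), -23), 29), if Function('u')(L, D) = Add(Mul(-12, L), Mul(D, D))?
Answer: -4118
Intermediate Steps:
Function('u')(L, D) = Add(Pow(D, 2), Mul(-12, L)) (Function('u')(L, D) = Add(Mul(-12, L), Pow(D, 2)) = Add(Pow(D, 2), Mul(-12, L)))
Mul(Add(Function('u')(10, 1), -23), 29) = Mul(Add(Add(Pow(1, 2), Mul(-12, 10)), -23), 29) = Mul(Add(Add(1, -120), -23), 29) = Mul(Add(-119, -23), 29) = Mul(-142, 29) = -4118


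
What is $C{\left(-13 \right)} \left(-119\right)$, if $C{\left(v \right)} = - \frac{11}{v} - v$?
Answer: $- \frac{21420}{13} \approx -1647.7$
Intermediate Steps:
$C{\left(v \right)} = - v - \frac{11}{v}$
$C{\left(-13 \right)} \left(-119\right) = \left(\left(-1\right) \left(-13\right) - \frac{11}{-13}\right) \left(-119\right) = \left(13 - - \frac{11}{13}\right) \left(-119\right) = \left(13 + \frac{11}{13}\right) \left(-119\right) = \frac{180}{13} \left(-119\right) = - \frac{21420}{13}$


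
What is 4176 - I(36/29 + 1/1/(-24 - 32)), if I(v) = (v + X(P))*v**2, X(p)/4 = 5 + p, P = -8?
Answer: 4983944848/24389 ≈ 2.0435e+5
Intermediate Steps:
X(p) = 20 + 4*p (X(p) = 4*(5 + p) = 20 + 4*p)
I(v) = v**2*(-12 + v) (I(v) = (v + (20 + 4*(-8)))*v**2 = (v + (20 - 32))*v**2 = (v - 12)*v**2 = (-12 + v)*v**2 = v**2*(-12 + v))
4176 - I(36/29 + 1/1/(-24 - 32)) = 4176 - (36/29 + 1/1/(-24 - 32))**2*(-12 + (36/29 + 1/1/(-24 - 32))) = 4176 - (36*(1/29) + 1/1/(-56))**2*(-12 + (36*(1/29) + 1/1/(-56))) = 4176 - (36/29 + 1/(-1/56))**2*(-12 + (36/29 + 1/(-1/56))) = 4176 - (36/29 + 1*(-56))**2*(-12 + (36/29 + 1*(-56))) = 4176 - (36/29 - 56)**2*(-12 + (36/29 - 56)) = 4176 - (-1588/29)**2*(-12 - 1588/29) = 4176 - 2521744*(-1936)/(841*29) = 4176 - 1*(-4882096384/24389) = 4176 + 4882096384/24389 = 4983944848/24389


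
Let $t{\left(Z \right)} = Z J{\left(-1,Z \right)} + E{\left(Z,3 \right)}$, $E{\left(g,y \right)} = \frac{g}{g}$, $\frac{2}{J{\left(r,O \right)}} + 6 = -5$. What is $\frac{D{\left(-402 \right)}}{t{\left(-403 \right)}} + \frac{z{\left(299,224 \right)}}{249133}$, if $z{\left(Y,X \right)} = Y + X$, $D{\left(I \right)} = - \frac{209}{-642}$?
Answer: $\frac{44583031}{6877565598} \approx 0.0064824$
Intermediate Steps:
$J{\left(r,O \right)} = - \frac{2}{11}$ ($J{\left(r,O \right)} = \frac{2}{-6 - 5} = \frac{2}{-11} = 2 \left(- \frac{1}{11}\right) = - \frac{2}{11}$)
$E{\left(g,y \right)} = 1$
$D{\left(I \right)} = \frac{209}{642}$ ($D{\left(I \right)} = \left(-209\right) \left(- \frac{1}{642}\right) = \frac{209}{642}$)
$z{\left(Y,X \right)} = X + Y$
$t{\left(Z \right)} = 1 - \frac{2 Z}{11}$ ($t{\left(Z \right)} = Z \left(- \frac{2}{11}\right) + 1 = - \frac{2 Z}{11} + 1 = 1 - \frac{2 Z}{11}$)
$\frac{D{\left(-402 \right)}}{t{\left(-403 \right)}} + \frac{z{\left(299,224 \right)}}{249133} = \frac{209}{642 \left(1 - - \frac{806}{11}\right)} + \frac{224 + 299}{249133} = \frac{209}{642 \left(1 + \frac{806}{11}\right)} + 523 \cdot \frac{1}{249133} = \frac{209}{642 \cdot \frac{817}{11}} + \frac{523}{249133} = \frac{209}{642} \cdot \frac{11}{817} + \frac{523}{249133} = \frac{121}{27606} + \frac{523}{249133} = \frac{44583031}{6877565598}$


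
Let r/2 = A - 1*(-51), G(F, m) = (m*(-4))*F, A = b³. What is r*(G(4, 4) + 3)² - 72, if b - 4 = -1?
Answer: 580404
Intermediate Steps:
b = 3 (b = 4 - 1 = 3)
A = 27 (A = 3³ = 27)
G(F, m) = -4*F*m (G(F, m) = (-4*m)*F = -4*F*m)
r = 156 (r = 2*(27 - 1*(-51)) = 2*(27 + 51) = 2*78 = 156)
r*(G(4, 4) + 3)² - 72 = 156*(-4*4*4 + 3)² - 72 = 156*(-64 + 3)² - 72 = 156*(-61)² - 72 = 156*3721 - 72 = 580476 - 72 = 580404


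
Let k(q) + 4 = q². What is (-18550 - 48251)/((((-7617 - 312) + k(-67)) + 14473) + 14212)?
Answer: -66801/25241 ≈ -2.6465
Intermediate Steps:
k(q) = -4 + q²
(-18550 - 48251)/((((-7617 - 312) + k(-67)) + 14473) + 14212) = (-18550 - 48251)/((((-7617 - 312) + (-4 + (-67)²)) + 14473) + 14212) = -66801/(((-7929 + (-4 + 4489)) + 14473) + 14212) = -66801/(((-7929 + 4485) + 14473) + 14212) = -66801/((-3444 + 14473) + 14212) = -66801/(11029 + 14212) = -66801/25241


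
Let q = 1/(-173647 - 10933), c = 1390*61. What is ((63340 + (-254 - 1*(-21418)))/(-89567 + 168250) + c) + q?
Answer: 111949717714567/1320300740 ≈ 84791.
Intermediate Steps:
c = 84790
q = -1/184580 (q = 1/(-184580) = -1/184580 ≈ -5.4177e-6)
((63340 + (-254 - 1*(-21418)))/(-89567 + 168250) + c) + q = ((63340 + (-254 - 1*(-21418)))/(-89567 + 168250) + 84790) - 1/184580 = ((63340 + (-254 + 21418))/78683 + 84790) - 1/184580 = ((63340 + 21164)*(1/78683) + 84790) - 1/184580 = (84504*(1/78683) + 84790) - 1/184580 = (84504/78683 + 84790) - 1/184580 = 6671616074/78683 - 1/184580 = 111949717714567/1320300740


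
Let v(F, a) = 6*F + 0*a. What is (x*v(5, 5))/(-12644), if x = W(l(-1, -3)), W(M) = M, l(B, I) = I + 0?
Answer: 45/6322 ≈ 0.0071180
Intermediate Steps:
l(B, I) = I
v(F, a) = 6*F (v(F, a) = 6*F + 0 = 6*F)
x = -3
(x*v(5, 5))/(-12644) = -18*5/(-12644) = -3*30*(-1/12644) = -90*(-1/12644) = 45/6322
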